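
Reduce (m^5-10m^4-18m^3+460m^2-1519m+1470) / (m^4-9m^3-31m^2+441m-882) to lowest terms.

(m^2-7m+10)/(m-6)

Apply the Euclidean algorithm:
  m^5-10m^4-18m^3+460m^2-1519m+1470 = (m-1)(m^4-9m^3-31m^2+441m-882) + (4m^3-12m^2-196m+588)
  m^4-9m^3-31m^2+441m-882 = ((1/4)m-3/2)(4m^3-12m^2-196m+588) + (0)
Last nonzero remainder: 4m^3-12m^2-196m+588. Dividing through by 4 gives the monic gcd m^3-3m^2-49m+147.
Cancel m^3-3m^2-49m+147 from numerator and denominator to get the reduced form.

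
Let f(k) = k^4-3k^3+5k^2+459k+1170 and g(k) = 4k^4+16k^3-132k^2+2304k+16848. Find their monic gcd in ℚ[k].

k^2-11k+78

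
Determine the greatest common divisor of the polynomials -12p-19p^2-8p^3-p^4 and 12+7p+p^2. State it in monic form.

12+7p+p^2

Apply the Euclidean algorithm:
  -p^4-8p^3-19p^2-12p = (-p^2-p)(p^2+7p+12) + (0)
The last nonzero remainder p^2+7p+12 is already monic.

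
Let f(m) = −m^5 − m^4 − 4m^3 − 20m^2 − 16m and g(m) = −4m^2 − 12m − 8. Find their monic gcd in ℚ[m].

m^2 + 3m + 2

Euclidean algorithm in ℚ[m]:
  −m^5 − m^4 − 4m^3 − 20m^2 − 16m = ((1/4)m^3 − (1/2)m^2 + 2m)(−4m^2 − 12m − 8) + (0)
Last nonzero remainder: −4m^2 − 12m − 8. Dividing through by −4 gives the monic gcd m^2 + 3m + 2.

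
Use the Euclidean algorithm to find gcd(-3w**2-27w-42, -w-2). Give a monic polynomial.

Repeated division with remainder:
  -3w**2-27w-42 = (3w+21)(-w-2) + (0)
Last nonzero remainder: -w-2. Dividing through by -1 gives the monic gcd w+2.

w+2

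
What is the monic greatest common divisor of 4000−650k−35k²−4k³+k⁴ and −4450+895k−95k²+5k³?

−10+k

Apply the Euclidean algorithm:
  k⁴−4k³−35k²−650k+4000 = ((1/5)k+3)(5k³−95k²+895k−4450) + (71k²−2445k+17350)
  5k³−95k²+895k−4450 = ((5/71)k+5480/5041)(71k²−2445k+17350) + ((11751045/5041)k−117510450/5041)
  71k²−2445k+17350 = ((357911/11751045)k−1749227/2350209)((11751045/5041)k−117510450/5041) + (0)
Last nonzero remainder: (11751045/5041)k−117510450/5041. Dividing through by 11751045/5041 gives the monic gcd k−10.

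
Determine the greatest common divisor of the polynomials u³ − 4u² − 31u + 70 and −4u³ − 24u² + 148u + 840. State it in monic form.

Repeated division with remainder:
  u³ − 4u² − 31u + 70 = (−1/4)(−4u³ − 24u² + 148u + 840) + (−10u² + 6u + 280)
  −4u³ − 24u² + 148u + 840 = ((2/5)u + 66/25)(−10u² + 6u + 280) + ((504/25)u + 504/5)
  −10u² + 6u + 280 = (−(125/252)u + 25/9)((504/25)u + 504/5) + (0)
Last nonzero remainder: (504/25)u + 504/5. Dividing through by 504/25 gives the monic gcd u + 5.

u + 5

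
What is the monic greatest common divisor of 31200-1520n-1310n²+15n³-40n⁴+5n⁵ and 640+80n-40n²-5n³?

-16+n²

Euclidean algorithm in ℚ[n]:
  5n⁵-40n⁴+15n³-1310n²-1520n+31200 = (-n²+16n-147)(-5n³-40n²+80n+640) + (-7830n²+125280)
  -5n³-40n²+80n+640 = ((1/1566)n+4/783)(-7830n²+125280) + (0)
Last nonzero remainder: -7830n²+125280. Dividing through by -7830 gives the monic gcd n²-16.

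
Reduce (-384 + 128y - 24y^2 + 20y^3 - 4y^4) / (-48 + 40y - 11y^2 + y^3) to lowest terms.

(-32 - 8y - 4y^2)/(-4 + y)

Apply the Euclidean algorithm:
  -4y^4 + 20y^3 - 24y^2 + 128y - 384 = (-4y - 24)(y^3 - 11y^2 + 40y - 48) + (-128y^2 + 896y - 1536)
  y^3 - 11y^2 + 40y - 48 = (-(1/128)y + 1/32)(-128y^2 + 896y - 1536) + (0)
Last nonzero remainder: -128y^2 + 896y - 1536. Dividing through by -128 gives the monic gcd y^2 - 7y + 12.
Cancel y^2 - 7y + 12 from numerator and denominator to get the reduced form.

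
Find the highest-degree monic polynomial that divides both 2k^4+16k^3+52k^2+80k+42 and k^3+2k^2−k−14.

Apply the Euclidean algorithm:
  2k^4+16k^3+52k^2+80k+42 = (2k+12)(k^3+2k^2−k−14) + (30k^2+120k+210)
  k^3+2k^2−k−14 = ((1/30)k−1/15)(30k^2+120k+210) + (0)
Last nonzero remainder: 30k^2+120k+210. Dividing through by 30 gives the monic gcd k^2+4k+7.

k^2+4k+7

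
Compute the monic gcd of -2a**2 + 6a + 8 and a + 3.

1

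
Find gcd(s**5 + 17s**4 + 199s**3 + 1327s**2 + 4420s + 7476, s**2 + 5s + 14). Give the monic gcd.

s**2 + 5s + 14

Euclidean algorithm in ℚ[s]:
  s**5 + 17s**4 + 199s**3 + 1327s**2 + 4420s + 7476 = (s**3 + 12s**2 + 125s + 534)(s**2 + 5s + 14) + (0)
The last nonzero remainder s**2 + 5s + 14 is already monic.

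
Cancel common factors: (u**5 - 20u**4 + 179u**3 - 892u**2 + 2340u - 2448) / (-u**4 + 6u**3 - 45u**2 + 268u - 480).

Euclidean algorithm in ℚ[u]:
  u**5 - 20u**4 + 179u**3 - 892u**2 + 2340u - 2448 = (-u + 14)(-u**4 + 6u**3 - 45u**2 + 268u - 480) + (50u**3 + 6u**2 - 1892u + 4272)
  -u**4 + 6u**3 - 45u**2 + 268u - 480 = (-(1/50)u + 153/1250)(50u**3 + 6u**2 - 1892u + 4272) + (-(52234/625)u**2 + (365638/625)u - 626808/625)
  50u**3 + 6u**2 - 1892u + 4272 = (-(15625/26117)u - 111250/26117)(-(52234/625)u**2 + (365638/625)u - 626808/625) + (0)
Last nonzero remainder: -(52234/625)u**2 + (365638/625)u - 626808/625. Dividing through by -52234/625 gives the monic gcd u**2 - 7u + 12.
Cancel u**2 - 7u + 12 from numerator and denominator to get the reduced form.

(-u**3 + 13u**2 - 76u + 204)/(u**2 + u + 40)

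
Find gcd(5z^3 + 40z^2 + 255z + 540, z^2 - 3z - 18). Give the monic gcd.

Euclidean algorithm in ℚ[z]:
  5z^3 + 40z^2 + 255z + 540 = (5z + 55)(z^2 - 3z - 18) + (510z + 1530)
  z^2 - 3z - 18 = ((1/510)z - 1/85)(510z + 1530) + (0)
Last nonzero remainder: 510z + 1530. Dividing through by 510 gives the monic gcd z + 3.

z + 3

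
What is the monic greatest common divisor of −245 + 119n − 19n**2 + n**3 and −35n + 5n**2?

Apply the Euclidean algorithm:
  n**3 − 19n**2 + 119n − 245 = ((1/5)n − 12/5)(5n**2 − 35n) + (35n − 245)
  5n**2 − 35n = ((1/7)n)(35n − 245) + (0)
Last nonzero remainder: 35n − 245. Dividing through by 35 gives the monic gcd n − 7.

−7 + n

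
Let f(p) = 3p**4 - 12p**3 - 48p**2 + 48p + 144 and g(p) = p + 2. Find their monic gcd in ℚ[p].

Repeated division with remainder:
  3p**4 - 12p**3 - 48p**2 + 48p + 144 = (3p**3 - 18p**2 - 12p + 72)(p + 2) + (0)
The last nonzero remainder p + 2 is already monic.

p + 2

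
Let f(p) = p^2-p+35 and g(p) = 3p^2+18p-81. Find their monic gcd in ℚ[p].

Euclidean algorithm in ℚ[p]:
  p^2-p+35 = (1/3)(3p^2+18p-81) + (-7p+62)
  3p^2+18p-81 = (-(3/7)p-312/49)(-7p+62) + (15375/49)
  -7p+62 = (-(343/15375)p+3038/15375)(15375/49) + (0)
The last nonzero remainder is the constant 15375/49, so the polynomials are coprime and gcd = 1.

1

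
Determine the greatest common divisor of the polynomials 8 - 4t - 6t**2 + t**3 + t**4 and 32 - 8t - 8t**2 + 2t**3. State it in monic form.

-4 + t**2

Euclidean algorithm in ℚ[t]:
  t**4 + t**3 - 6t**2 - 4t + 8 = ((1/2)t + 5/2)(2t**3 - 8t**2 - 8t + 32) + (18t**2 - 72)
  2t**3 - 8t**2 - 8t + 32 = ((1/9)t - 4/9)(18t**2 - 72) + (0)
Last nonzero remainder: 18t**2 - 72. Dividing through by 18 gives the monic gcd t**2 - 4.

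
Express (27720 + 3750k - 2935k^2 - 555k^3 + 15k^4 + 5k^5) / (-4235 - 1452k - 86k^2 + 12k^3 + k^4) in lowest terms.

(-360 - 30k + 35k^2 + 5k^3)/(55 + 16k + k^2)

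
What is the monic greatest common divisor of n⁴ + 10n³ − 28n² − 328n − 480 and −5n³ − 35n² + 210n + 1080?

Euclidean algorithm in ℚ[n]:
  n⁴ + 10n³ − 28n² − 328n − 480 = (−(1/5)n − 3/5)(−5n³ − 35n² + 210n + 1080) + (−7n² + 14n + 168)
  −5n³ − 35n² + 210n + 1080 = ((5/7)n + 45/7)(−7n² + 14n + 168) + (0)
Last nonzero remainder: −7n² + 14n + 168. Dividing through by −7 gives the monic gcd n² − 2n − 24.

n² − 2n − 24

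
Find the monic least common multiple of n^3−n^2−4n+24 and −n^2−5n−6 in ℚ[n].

Apply the Euclidean algorithm:
  n^3−n^2−4n+24 = (−n+6)(−n^2−5n−6) + (20n+60)
  −n^2−5n−6 = (−(1/20)n−1/10)(20n+60) + (0)
Last nonzero remainder: 20n+60. Dividing through by 20 gives the monic gcd n+3.
Then lcm(f, g) = f·g / gcd(f, g); expanding and making the result monic gives the answer.

n^4+n^3−6n^2+16n+48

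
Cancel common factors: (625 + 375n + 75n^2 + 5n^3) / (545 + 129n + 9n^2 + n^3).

Euclidean algorithm in ℚ[n]:
  5n^3 + 75n^2 + 375n + 625 = (5)(n^3 + 9n^2 + 129n + 545) + (30n^2 - 270n - 2100)
  n^3 + 9n^2 + 129n + 545 = ((1/30)n + 3/5)(30n^2 - 270n - 2100) + (361n + 1805)
  30n^2 - 270n - 2100 = ((30/361)n - 420/361)(361n + 1805) + (0)
Last nonzero remainder: 361n + 1805. Dividing through by 361 gives the monic gcd n + 5.
Cancel n + 5 from numerator and denominator to get the reduced form.

(125 + 50n + 5n^2)/(109 + 4n + n^2)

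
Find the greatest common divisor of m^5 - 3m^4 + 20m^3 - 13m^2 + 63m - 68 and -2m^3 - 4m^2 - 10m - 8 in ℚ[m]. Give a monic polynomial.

By polynomial division,
  m^5 - 3m^4 + 20m^3 - 13m^2 + 63m - 68 = (-(1/2)m^2 + (5/2)m - 25/2)(-2m^3 - 4m^2 - 10m - 8) + (-42m^2 - 42m - 168)
  -2m^3 - 4m^2 - 10m - 8 = ((1/21)m + 1/21)(-42m^2 - 42m - 168) + (0)
Last nonzero remainder: -42m^2 - 42m - 168. Dividing through by -42 gives the monic gcd m^2 + m + 4.

m^2 + m + 4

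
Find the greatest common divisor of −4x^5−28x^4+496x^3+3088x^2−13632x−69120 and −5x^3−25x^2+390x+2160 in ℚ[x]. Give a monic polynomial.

x^2−x−72

Euclidean algorithm in ℚ[x]:
  −4x^5−28x^4+496x^3+3088x^2−13632x−69120 = ((4/5)x^2+(8/5)x−224/5)(−5x^3−25x^2+390x+2160) + (−384x^2+384x+27648)
  −5x^3−25x^2+390x+2160 = ((5/384)x+5/64)(−384x^2+384x+27648) + (0)
Last nonzero remainder: −384x^2+384x+27648. Dividing through by −384 gives the monic gcd x^2−x−72.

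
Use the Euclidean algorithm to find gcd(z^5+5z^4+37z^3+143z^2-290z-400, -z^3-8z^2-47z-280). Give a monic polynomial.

Apply the Euclidean algorithm:
  z^5+5z^4+37z^3+143z^2-290z-400 = (-z^2+3z-14)(-z^3-8z^2-47z-280) + (-108z^2-108z-4320)
  -z^3-8z^2-47z-280 = ((1/108)z+7/108)(-108z^2-108z-4320) + (0)
Last nonzero remainder: -108z^2-108z-4320. Dividing through by -108 gives the monic gcd z^2+z+40.

z^2+z+40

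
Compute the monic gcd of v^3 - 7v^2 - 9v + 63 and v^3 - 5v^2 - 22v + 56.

v - 7

Euclidean algorithm in ℚ[v]:
  v^3 - 7v^2 - 9v + 63 = (v^3 - 5v^2 - 22v + 56) + (-2v^2 + 13v + 7)
  v^3 - 5v^2 - 22v + 56 = (-(1/2)v - 3/4)(-2v^2 + 13v + 7) + (-(35/4)v + 245/4)
  -2v^2 + 13v + 7 = ((8/35)v + 4/35)(-(35/4)v + 245/4) + (0)
Last nonzero remainder: -(35/4)v + 245/4. Dividing through by -35/4 gives the monic gcd v - 7.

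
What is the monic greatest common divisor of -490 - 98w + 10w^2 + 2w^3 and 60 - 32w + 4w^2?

Euclidean algorithm in ℚ[w]:
  2w^3 + 10w^2 - 98w - 490 = ((1/2)w + 13/2)(4w^2 - 32w + 60) + (80w - 880)
  4w^2 - 32w + 60 = ((1/20)w + 3/20)(80w - 880) + (192)
  80w - 880 = ((5/12)w - 55/12)(192) + (0)
The last nonzero remainder is the constant 192, so the polynomials are coprime and gcd = 1.

1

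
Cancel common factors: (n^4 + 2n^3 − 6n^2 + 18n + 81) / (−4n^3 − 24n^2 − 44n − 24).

Repeated division with remainder:
  n^4 + 2n^3 − 6n^2 + 18n + 81 = (−(1/4)n + 1)(−4n^3 − 24n^2 − 44n − 24) + (7n^2 + 56n + 105)
  −4n^3 − 24n^2 − 44n − 24 = (−(4/7)n + 8/7)(7n^2 + 56n + 105) + (−48n − 144)
  7n^2 + 56n + 105 = (−(7/48)n − 35/48)(−48n − 144) + (0)
Last nonzero remainder: −48n − 144. Dividing through by −48 gives the monic gcd n + 3.
Cancel n + 3 from numerator and denominator to get the reduced form.

(−n^3 + n^2 + 3n − 27)/(4n^2 + 12n + 8)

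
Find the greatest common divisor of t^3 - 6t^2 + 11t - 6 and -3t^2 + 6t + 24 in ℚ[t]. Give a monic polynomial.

Apply the Euclidean algorithm:
  t^3 - 6t^2 + 11t - 6 = (-(1/3)t + 4/3)(-3t^2 + 6t + 24) + (11t - 38)
  -3t^2 + 6t + 24 = (-(3/11)t - 48/121)(11t - 38) + (1080/121)
  11t - 38 = ((1331/1080)t - 2299/540)(1080/121) + (0)
The last nonzero remainder is the constant 1080/121, so the polynomials are coprime and gcd = 1.

1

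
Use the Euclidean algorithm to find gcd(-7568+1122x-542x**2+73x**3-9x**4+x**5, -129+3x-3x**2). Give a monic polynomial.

43-x+x**2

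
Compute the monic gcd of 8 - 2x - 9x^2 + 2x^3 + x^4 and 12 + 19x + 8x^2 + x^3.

Apply the Euclidean algorithm:
  x^4 + 2x^3 - 9x^2 - 2x + 8 = (x - 6)(x^3 + 8x^2 + 19x + 12) + (20x^2 + 100x + 80)
  x^3 + 8x^2 + 19x + 12 = ((1/20)x + 3/20)(20x^2 + 100x + 80) + (0)
Last nonzero remainder: 20x^2 + 100x + 80. Dividing through by 20 gives the monic gcd x^2 + 5x + 4.

4 + 5x + x^2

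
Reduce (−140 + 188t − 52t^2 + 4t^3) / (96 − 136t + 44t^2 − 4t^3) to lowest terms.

Repeated division with remainder:
  4t^3 − 52t^2 + 188t − 140 = (−1)(−4t^3 + 44t^2 − 136t + 96) + (−8t^2 + 52t − 44)
  −4t^3 + 44t^2 − 136t + 96 = ((1/2)t − 9/4)(−8t^2 + 52t − 44) + (3t − 3)
  −8t^2 + 52t − 44 = (−(8/3)t + 44/3)(3t − 3) + (0)
Last nonzero remainder: 3t − 3. Dividing through by 3 gives the monic gcd t − 1.
Cancel t − 1 from numerator and denominator to get the reduced form.

(−35 + 12t − t^2)/(24 − 10t + t^2)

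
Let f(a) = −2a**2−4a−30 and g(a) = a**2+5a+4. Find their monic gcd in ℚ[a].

1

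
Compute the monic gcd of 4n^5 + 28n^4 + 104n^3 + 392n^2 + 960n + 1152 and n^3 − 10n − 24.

n^2 + 4n + 6

By polynomial division,
  4n^5 + 28n^4 + 104n^3 + 392n^2 + 960n + 1152 = (4n^2 + 28n + 144)(n^3 − 10n − 24) + (768n^2 + 3072n + 4608)
  n^3 − 10n − 24 = ((1/768)n − 1/192)(768n^2 + 3072n + 4608) + (0)
Last nonzero remainder: 768n^2 + 3072n + 4608. Dividing through by 768 gives the monic gcd n^2 + 4n + 6.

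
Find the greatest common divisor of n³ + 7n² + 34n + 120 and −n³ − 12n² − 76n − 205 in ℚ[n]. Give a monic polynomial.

n + 5

Apply the Euclidean algorithm:
  n³ + 7n² + 34n + 120 = (−1)(−n³ − 12n² − 76n − 205) + (−5n² − 42n − 85)
  −n³ − 12n² − 76n − 205 = ((1/5)n + 18/25)(−5n² − 42n − 85) + (−(719/25)n − 719/5)
  −5n² − 42n − 85 = ((125/719)n + 425/719)(−(719/25)n − 719/5) + (0)
Last nonzero remainder: −(719/25)n − 719/5. Dividing through by −719/25 gives the monic gcd n + 5.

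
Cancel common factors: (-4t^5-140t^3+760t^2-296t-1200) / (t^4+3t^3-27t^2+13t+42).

Apply the Euclidean algorithm:
  -4t^5-140t^3+760t^2-296t-1200 = (-4t+12)(t^4+3t^3-27t^2+13t+42) + (-284t^3+1136t^2-284t-1704)
  t^4+3t^3-27t^2+13t+42 = (-(1/284)t-7/284)(-284t^3+1136t^2-284t-1704) + (0)
Last nonzero remainder: -284t^3+1136t^2-284t-1704. Dividing through by -284 gives the monic gcd t^3-4t^2+t+6.
Cancel t^3-4t^2+t+6 from numerator and denominator to get the reduced form.

(-4t^2-16t-200)/(t+7)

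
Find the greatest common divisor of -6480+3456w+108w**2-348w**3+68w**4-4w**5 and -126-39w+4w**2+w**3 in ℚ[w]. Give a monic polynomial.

Repeated division with remainder:
  -4w**5+68w**4-348w**3+108w**2+3456w-6480 = (-4w**2+84w-840)(w**3+4w**2-39w-126) + (6240w**2-18720w-112320)
  w**3+4w**2-39w-126 = ((1/6240)w+7/6240)(6240w**2-18720w-112320) + (0)
Last nonzero remainder: 6240w**2-18720w-112320. Dividing through by 6240 gives the monic gcd w**2-3w-18.

-18-3w+w**2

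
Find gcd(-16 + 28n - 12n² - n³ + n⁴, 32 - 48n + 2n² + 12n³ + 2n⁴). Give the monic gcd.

-4 + 3n + n²

Apply the Euclidean algorithm:
  n⁴ - n³ - 12n² + 28n - 16 = (1/2)(2n⁴ + 12n³ + 2n² - 48n + 32) + (-7n³ - 13n² + 52n - 32)
  2n⁴ + 12n³ + 2n² - 48n + 32 = (-(2/7)n - 58/49)(-7n³ - 13n² + 52n - 32) + ((72/49)n² + (216/49)n - 288/49)
  -7n³ - 13n² + 52n - 32 = (-(343/72)n + 49/9)((72/49)n² + (216/49)n - 288/49) + (0)
Last nonzero remainder: (72/49)n² + (216/49)n - 288/49. Dividing through by 72/49 gives the monic gcd n² + 3n - 4.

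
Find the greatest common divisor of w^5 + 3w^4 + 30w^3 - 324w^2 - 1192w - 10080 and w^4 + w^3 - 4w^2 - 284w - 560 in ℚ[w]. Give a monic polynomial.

w^3 - w^2 - 2w - 280

Euclidean algorithm in ℚ[w]:
  w^5 + 3w^4 + 30w^3 - 324w^2 - 1192w - 10080 = (w + 2)(w^4 + w^3 - 4w^2 - 284w - 560) + (32w^3 - 32w^2 - 64w - 8960)
  w^4 + w^3 - 4w^2 - 284w - 560 = ((1/32)w + 1/16)(32w^3 - 32w^2 - 64w - 8960) + (0)
Last nonzero remainder: 32w^3 - 32w^2 - 64w - 8960. Dividing through by 32 gives the monic gcd w^3 - w^2 - 2w - 280.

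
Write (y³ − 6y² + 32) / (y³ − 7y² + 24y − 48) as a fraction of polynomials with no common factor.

Euclidean algorithm in ℚ[y]:
  y³ − 6y² + 32 = (y³ − 7y² + 24y − 48) + (y² − 24y + 80)
  y³ − 7y² + 24y − 48 = (y + 17)(y² − 24y + 80) + (352y − 1408)
  y² − 24y + 80 = ((1/352)y − 5/88)(352y − 1408) + (0)
Last nonzero remainder: 352y − 1408. Dividing through by 352 gives the monic gcd y − 4.
Cancel y − 4 from numerator and denominator to get the reduced form.

(y² − 2y − 8)/(y² − 3y + 12)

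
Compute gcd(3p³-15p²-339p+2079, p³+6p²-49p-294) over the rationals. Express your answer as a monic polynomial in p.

Euclidean algorithm in ℚ[p]:
  3p³-15p²-339p+2079 = (3)(p³+6p²-49p-294) + (-33p²-192p+2961)
  p³+6p²-49p-294 = (-(1/33)p-2/363)(-33p²-192p+2961) + ((4800/121)p-33600/121)
  -33p²-192p+2961 = (-(1331/1600)p-17061/1600)((4800/121)p-33600/121) + (0)
Last nonzero remainder: (4800/121)p-33600/121. Dividing through by 4800/121 gives the monic gcd p-7.

p-7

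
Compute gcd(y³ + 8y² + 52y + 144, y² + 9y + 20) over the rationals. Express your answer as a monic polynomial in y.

y + 4

By polynomial division,
  y³ + 8y² + 52y + 144 = (y - 1)(y² + 9y + 20) + (41y + 164)
  y² + 9y + 20 = ((1/41)y + 5/41)(41y + 164) + (0)
Last nonzero remainder: 41y + 164. Dividing through by 41 gives the monic gcd y + 4.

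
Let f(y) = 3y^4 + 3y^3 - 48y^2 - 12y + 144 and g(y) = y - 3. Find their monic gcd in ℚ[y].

y - 3

Apply the Euclidean algorithm:
  3y^4 + 3y^3 - 48y^2 - 12y + 144 = (3y^3 + 12y^2 - 12y - 48)(y - 3) + (0)
The last nonzero remainder y - 3 is already monic.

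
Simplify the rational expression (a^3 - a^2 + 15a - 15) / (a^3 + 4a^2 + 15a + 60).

By polynomial division,
  a^3 - a^2 + 15a - 15 = (a^3 + 4a^2 + 15a + 60) + (-5a^2 - 75)
  a^3 + 4a^2 + 15a + 60 = (-(1/5)a - 4/5)(-5a^2 - 75) + (0)
Last nonzero remainder: -5a^2 - 75. Dividing through by -5 gives the monic gcd a^2 + 15.
Cancel a^2 + 15 from numerator and denominator to get the reduced form.

(a - 1)/(a + 4)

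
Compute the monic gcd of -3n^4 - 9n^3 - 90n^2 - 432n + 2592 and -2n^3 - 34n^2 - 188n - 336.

Apply the Euclidean algorithm:
  -3n^4 - 9n^3 - 90n^2 - 432n + 2592 = ((3/2)n - 21)(-2n^3 - 34n^2 - 188n - 336) + (-522n^2 - 3876n - 4464)
  -2n^3 - 34n^2 - 188n - 336 = ((1/261)n + 833/22707)(-522n^2 - 3876n - 4464) + (-(217280/7569)n - 434560/2523)
  -522n^2 - 3876n - 4464 = ((1975509/108640)n + 703917/27160)(-(217280/7569)n - 434560/2523) + (0)
Last nonzero remainder: -(217280/7569)n - 434560/2523. Dividing through by -217280/7569 gives the monic gcd n + 6.

n + 6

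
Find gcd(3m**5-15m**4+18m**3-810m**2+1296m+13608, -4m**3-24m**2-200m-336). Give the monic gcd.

Repeated division with remainder:
  3m**5-15m**4+18m**3-810m**2+1296m+13608 = (-(3/4)m**2+(33/4)m-33/2)(-4m**3-24m**2-200m-336) + (192m**2+768m+8064)
  -4m**3-24m**2-200m-336 = (-(1/48)m-1/24)(192m**2+768m+8064) + (0)
Last nonzero remainder: 192m**2+768m+8064. Dividing through by 192 gives the monic gcd m**2+4m+42.

m**2+4m+42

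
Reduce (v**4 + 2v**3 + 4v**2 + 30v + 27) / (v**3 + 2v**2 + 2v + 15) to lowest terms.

By polynomial division,
  v**4 + 2v**3 + 4v**2 + 30v + 27 = (v)(v**3 + 2v**2 + 2v + 15) + (2v**2 + 15v + 27)
  v**3 + 2v**2 + 2v + 15 = ((1/2)v - 11/4)(2v**2 + 15v + 27) + ((119/4)v + 357/4)
  2v**2 + 15v + 27 = ((8/119)v + 36/119)((119/4)v + 357/4) + (0)
Last nonzero remainder: (119/4)v + 357/4. Dividing through by 119/4 gives the monic gcd v + 3.
Cancel v + 3 from numerator and denominator to get the reduced form.

(v**3 - v**2 + 7v + 9)/(v**2 - v + 5)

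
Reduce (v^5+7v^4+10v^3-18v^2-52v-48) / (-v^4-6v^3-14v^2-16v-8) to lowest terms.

(-v^3-5v^2+2v+24)/(v^2+4v+4)

Euclidean algorithm in ℚ[v]:
  v^5+7v^4+10v^3-18v^2-52v-48 = (-v-1)(-v^4-6v^3-14v^2-16v-8) + (-10v^3-48v^2-76v-56)
  -v^4-6v^3-14v^2-16v-8 = ((1/10)v+3/25)(-10v^3-48v^2-76v-56) + (-(16/25)v^2-(32/25)v-32/25)
  -10v^3-48v^2-76v-56 = ((125/8)v+175/4)(-(16/25)v^2-(32/25)v-32/25) + (0)
Last nonzero remainder: -(16/25)v^2-(32/25)v-32/25. Dividing through by -16/25 gives the monic gcd v^2+2v+2.
Cancel v^2+2v+2 from numerator and denominator to get the reduced form.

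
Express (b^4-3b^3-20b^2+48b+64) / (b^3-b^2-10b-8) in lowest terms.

(b^2-16)/(b+2)

Apply the Euclidean algorithm:
  b^4-3b^3-20b^2+48b+64 = (b-2)(b^3-b^2-10b-8) + (-12b^2+36b+48)
  b^3-b^2-10b-8 = (-(1/12)b-1/6)(-12b^2+36b+48) + (0)
Last nonzero remainder: -12b^2+36b+48. Dividing through by -12 gives the monic gcd b^2-3b-4.
Cancel b^2-3b-4 from numerator and denominator to get the reduced form.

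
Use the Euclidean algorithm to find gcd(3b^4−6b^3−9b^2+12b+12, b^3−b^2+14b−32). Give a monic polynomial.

b−2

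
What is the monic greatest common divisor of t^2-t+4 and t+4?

Euclidean algorithm in ℚ[t]:
  t^2-t+4 = (t-5)(t+4) + (24)
  t+4 = ((1/24)t+1/6)(24) + (0)
The last nonzero remainder is the constant 24, so the polynomials are coprime and gcd = 1.

1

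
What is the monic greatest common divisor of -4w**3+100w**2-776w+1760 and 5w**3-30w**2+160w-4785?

Repeated division with remainder:
  -4w**3+100w**2-776w+1760 = (-4/5)(5w**3-30w**2+160w-4785) + (76w**2-648w-2068)
  5w**3-30w**2+160w-4785 = ((5/76)w+60/361)(76w**2-648w-2068) + ((145755/361)w-1603305/361)
  76w**2-648w-2068 = ((27436/145755)w+67868/145755)((145755/361)w-1603305/361) + (0)
Last nonzero remainder: (145755/361)w-1603305/361. Dividing through by 145755/361 gives the monic gcd w-11.

w-11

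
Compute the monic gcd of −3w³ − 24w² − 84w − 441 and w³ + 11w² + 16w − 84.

w + 7

Euclidean algorithm in ℚ[w]:
  −3w³ − 24w² − 84w − 441 = (−3)(w³ + 11w² + 16w − 84) + (9w² − 36w − 693)
  w³ + 11w² + 16w − 84 = ((1/9)w + 5/3)(9w² − 36w − 693) + (153w + 1071)
  9w² − 36w − 693 = ((1/17)w − 11/17)(153w + 1071) + (0)
Last nonzero remainder: 153w + 1071. Dividing through by 153 gives the monic gcd w + 7.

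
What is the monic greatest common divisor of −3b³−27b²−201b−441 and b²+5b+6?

b+3

By polynomial division,
  −3b³−27b²−201b−441 = (−3b−12)(b²+5b+6) + (−123b−369)
  b²+5b+6 = (−(1/123)b−2/123)(−123b−369) + (0)
Last nonzero remainder: −123b−369. Dividing through by −123 gives the monic gcd b+3.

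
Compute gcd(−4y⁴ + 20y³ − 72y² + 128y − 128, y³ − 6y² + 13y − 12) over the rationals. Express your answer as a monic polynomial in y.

y² − 3y + 4

Apply the Euclidean algorithm:
  −4y⁴ + 20y³ − 72y² + 128y − 128 = (−4y − 4)(y³ − 6y² + 13y − 12) + (−44y² + 132y − 176)
  y³ − 6y² + 13y − 12 = (−(1/44)y + 3/44)(−44y² + 132y − 176) + (0)
Last nonzero remainder: −44y² + 132y − 176. Dividing through by −44 gives the monic gcd y² − 3y + 4.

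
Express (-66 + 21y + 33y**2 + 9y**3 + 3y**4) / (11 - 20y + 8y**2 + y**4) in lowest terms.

(6 + 3y)/(-1 + y)

Repeated division with remainder:
  3y**4 + 9y**3 + 33y**2 + 21y - 66 = (3)(y**4 + 8y**2 - 20y + 11) + (9y**3 + 9y**2 + 81y - 99)
  y**4 + 8y**2 - 20y + 11 = ((1/9)y - 1/9)(9y**3 + 9y**2 + 81y - 99) + (0)
Last nonzero remainder: 9y**3 + 9y**2 + 81y - 99. Dividing through by 9 gives the monic gcd y**3 + y**2 + 9y - 11.
Cancel y**3 + y**2 + 9y - 11 from numerator and denominator to get the reduced form.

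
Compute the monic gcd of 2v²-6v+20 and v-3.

Euclidean algorithm in ℚ[v]:
  2v²-6v+20 = (2v)(v-3) + (20)
  v-3 = ((1/20)v-3/20)(20) + (0)
The last nonzero remainder is the constant 20, so the polynomials are coprime and gcd = 1.

1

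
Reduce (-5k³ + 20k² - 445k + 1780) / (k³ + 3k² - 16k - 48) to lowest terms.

Apply the Euclidean algorithm:
  -5k³ + 20k² - 445k + 1780 = (-5)(k³ + 3k² - 16k - 48) + (35k² - 525k + 1540)
  k³ + 3k² - 16k - 48 = ((1/35)k + 18/35)(35k² - 525k + 1540) + (210k - 840)
  35k² - 525k + 1540 = ((1/6)k - 11/6)(210k - 840) + (0)
Last nonzero remainder: 210k - 840. Dividing through by 210 gives the monic gcd k - 4.
Cancel k - 4 from numerator and denominator to get the reduced form.

(-5k² - 445)/(k² + 7k + 12)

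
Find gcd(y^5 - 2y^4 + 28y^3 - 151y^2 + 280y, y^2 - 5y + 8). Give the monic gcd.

y^2 - 5y + 8

Repeated division with remainder:
  y^5 - 2y^4 + 28y^3 - 151y^2 + 280y = (y^3 + 3y^2 + 35y)(y^2 - 5y + 8) + (0)
The last nonzero remainder y^2 - 5y + 8 is already monic.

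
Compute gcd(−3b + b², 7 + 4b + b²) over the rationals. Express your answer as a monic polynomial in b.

Repeated division with remainder:
  b² − 3b = (b² + 4b + 7) + (−7b − 7)
  b² + 4b + 7 = (−(1/7)b − 3/7)(−7b − 7) + (4)
  −7b − 7 = (−(7/4)b − 7/4)(4) + (0)
The last nonzero remainder is the constant 4, so the polynomials are coprime and gcd = 1.

1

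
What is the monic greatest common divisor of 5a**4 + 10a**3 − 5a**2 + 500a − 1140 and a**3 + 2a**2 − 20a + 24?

a**2 + 4a − 12

Repeated division with remainder:
  5a**4 + 10a**3 − 5a**2 + 500a − 1140 = (5a)(a**3 + 2a**2 − 20a + 24) + (95a**2 + 380a − 1140)
  a**3 + 2a**2 − 20a + 24 = ((1/95)a − 2/95)(95a**2 + 380a − 1140) + (0)
Last nonzero remainder: 95a**2 + 380a − 1140. Dividing through by 95 gives the monic gcd a**2 + 4a − 12.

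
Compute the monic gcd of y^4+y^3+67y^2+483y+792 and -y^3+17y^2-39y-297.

y+3

Repeated division with remainder:
  y^4+y^3+67y^2+483y+792 = (-y-18)(-y^3+17y^2-39y-297) + (334y^2-516y-4554)
  -y^3+17y^2-39y-297 = (-(1/334)y+2581/55778)(334y^2-516y-4554) + (-(802032/27889)y-2406096/27889)
  334y^2-516y-4554 = (-(4657463/401016)y+641447/12152)(-(802032/27889)y-2406096/27889) + (0)
Last nonzero remainder: -(802032/27889)y-2406096/27889. Dividing through by -802032/27889 gives the monic gcd y+3.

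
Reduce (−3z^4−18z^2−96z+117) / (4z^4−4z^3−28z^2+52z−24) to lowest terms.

(−3z^2+6z−39)/(4z^2−12z+8)

Euclidean algorithm in ℚ[z]:
  −3z^4−18z^2−96z+117 = (−3/4)(4z^4−4z^3−28z^2+52z−24) + (−3z^3−39z^2−57z+99)
  4z^4−4z^3−28z^2+52z−24 = (−(4/3)z+56/3)(−3z^3−39z^2−57z+99) + (624z^2+1248z−1872)
  −3z^3−39z^2−57z+99 = (−(1/208)z−11/208)(624z^2+1248z−1872) + (0)
Last nonzero remainder: 624z^2+1248z−1872. Dividing through by 624 gives the monic gcd z^2+2z−3.
Cancel z^2+2z−3 from numerator and denominator to get the reduced form.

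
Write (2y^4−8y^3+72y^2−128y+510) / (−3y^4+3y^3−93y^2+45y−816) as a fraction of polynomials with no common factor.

(−2y^2+4y−30)/(3y^2+3y+48)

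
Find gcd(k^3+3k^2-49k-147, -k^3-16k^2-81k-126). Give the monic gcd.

By polynomial division,
  k^3+3k^2-49k-147 = (-1)(-k^3-16k^2-81k-126) + (-13k^2-130k-273)
  -k^3-16k^2-81k-126 = ((1/13)k+6/13)(-13k^2-130k-273) + (0)
Last nonzero remainder: -13k^2-130k-273. Dividing through by -13 gives the monic gcd k^2+10k+21.

k^2+10k+21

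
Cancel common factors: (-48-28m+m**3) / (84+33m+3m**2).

(-12-4m+m**2)/(21+3m)

Repeated division with remainder:
  m**3-28m-48 = ((1/3)m-11/3)(3m**2+33m+84) + (65m+260)
  3m**2+33m+84 = ((3/65)m+21/65)(65m+260) + (0)
Last nonzero remainder: 65m+260. Dividing through by 65 gives the monic gcd m+4.
Cancel m+4 from numerator and denominator to get the reduced form.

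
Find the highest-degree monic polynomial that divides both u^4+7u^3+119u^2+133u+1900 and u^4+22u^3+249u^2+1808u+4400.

Repeated division with remainder:
  u^4+7u^3+119u^2+133u+1900 = (u^4+22u^3+249u^2+1808u+4400) + (−15u^3−130u^2−1675u−2500)
  u^4+22u^3+249u^2+1808u+4400 = (−(1/15)u−8/9)(−15u^3−130u^2−1675u−2500) + ((196/9)u^2+(1372/9)u+19600/9)
  −15u^3−130u^2−1675u−2500 = (−(135/196)u−225/196)((196/9)u^2+(1372/9)u+19600/9) + (0)
Last nonzero remainder: (196/9)u^2+(1372/9)u+19600/9. Dividing through by 196/9 gives the monic gcd u^2+7u+100.

u^2+7u+100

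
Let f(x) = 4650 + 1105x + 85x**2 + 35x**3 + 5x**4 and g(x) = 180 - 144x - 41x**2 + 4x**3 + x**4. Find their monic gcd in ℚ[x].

Repeated division with remainder:
  5x**4 + 35x**3 + 85x**2 + 1105x + 4650 = (5)(x**4 + 4x**3 - 41x**2 - 144x + 180) + (15x**3 + 290x**2 + 1825x + 3750)
  x**4 + 4x**3 - 41x**2 - 144x + 180 = ((1/15)x - 46/45)(15x**3 + 290x**2 + 1825x + 3750) + ((1204/9)x**2 + (13244/9)x + 12040/3)
  15x**3 + 290x**2 + 1825x + 3750 = ((135/1204)x + 1125/1204)((1204/9)x**2 + (13244/9)x + 12040/3) + (0)
Last nonzero remainder: (1204/9)x**2 + (13244/9)x + 12040/3. Dividing through by 1204/9 gives the monic gcd x**2 + 11x + 30.

30 + 11x + x**2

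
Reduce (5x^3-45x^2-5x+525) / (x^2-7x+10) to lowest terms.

(5x^2-20x-105)/(x-2)

By polynomial division,
  5x^3-45x^2-5x+525 = (5x-10)(x^2-7x+10) + (-125x+625)
  x^2-7x+10 = (-(1/125)x+2/125)(-125x+625) + (0)
Last nonzero remainder: -125x+625. Dividing through by -125 gives the monic gcd x-5.
Cancel x-5 from numerator and denominator to get the reduced form.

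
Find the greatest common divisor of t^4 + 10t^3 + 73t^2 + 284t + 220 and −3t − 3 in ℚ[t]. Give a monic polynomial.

Apply the Euclidean algorithm:
  t^4 + 10t^3 + 73t^2 + 284t + 220 = (−(1/3)t^3 − 3t^2 − (64/3)t − 220/3)(−3t − 3) + (0)
Last nonzero remainder: −3t − 3. Dividing through by −3 gives the monic gcd t + 1.

t + 1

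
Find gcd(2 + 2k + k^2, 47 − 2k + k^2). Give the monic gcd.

Repeated division with remainder:
  k^2 + 2k + 2 = (k^2 − 2k + 47) + (4k − 45)
  k^2 − 2k + 47 = ((1/4)k + 37/16)(4k − 45) + (2417/16)
  4k − 45 = ((64/2417)k − 720/2417)(2417/16) + (0)
The last nonzero remainder is the constant 2417/16, so the polynomials are coprime and gcd = 1.

1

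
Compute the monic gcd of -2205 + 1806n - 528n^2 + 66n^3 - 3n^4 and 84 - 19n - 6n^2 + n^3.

Euclidean algorithm in ℚ[n]:
  -3n^4 + 66n^3 - 528n^2 + 1806n - 2205 = (-3n + 48)(n^3 - 6n^2 - 19n + 84) + (-297n^2 + 2970n - 6237)
  n^3 - 6n^2 - 19n + 84 = (-(1/297)n - 4/297)(-297n^2 + 2970n - 6237) + (0)
Last nonzero remainder: -297n^2 + 2970n - 6237. Dividing through by -297 gives the monic gcd n^2 - 10n + 21.

21 - 10n + n^2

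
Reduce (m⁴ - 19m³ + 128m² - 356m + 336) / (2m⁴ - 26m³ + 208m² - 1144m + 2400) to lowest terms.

(m² - 9m + 14)/(2m² - 6m + 100)

Euclidean algorithm in ℚ[m]:
  m⁴ - 19m³ + 128m² - 356m + 336 = (1/2)(2m⁴ - 26m³ + 208m² - 1144m + 2400) + (-6m³ + 24m² + 216m - 864)
  2m⁴ - 26m³ + 208m² - 1144m + 2400 = (-(1/3)m + 3)(-6m³ + 24m² + 216m - 864) + (208m² - 2080m + 4992)
  -6m³ + 24m² + 216m - 864 = (-(3/104)m - 9/52)(208m² - 2080m + 4992) + (0)
Last nonzero remainder: 208m² - 2080m + 4992. Dividing through by 208 gives the monic gcd m² - 10m + 24.
Cancel m² - 10m + 24 from numerator and denominator to get the reduced form.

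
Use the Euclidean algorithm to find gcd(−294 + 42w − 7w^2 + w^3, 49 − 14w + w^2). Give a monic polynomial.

By polynomial division,
  w^3 − 7w^2 + 42w − 294 = (w + 7)(w^2 − 14w + 49) + (91w − 637)
  w^2 − 14w + 49 = ((1/91)w − 1/13)(91w − 637) + (0)
Last nonzero remainder: 91w − 637. Dividing through by 91 gives the monic gcd w − 7.

−7 + w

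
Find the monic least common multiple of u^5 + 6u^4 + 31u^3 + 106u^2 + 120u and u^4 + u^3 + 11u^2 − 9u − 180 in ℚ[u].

Apply the Euclidean algorithm:
  u^5 + 6u^4 + 31u^3 + 106u^2 + 120u = (u + 5)(u^4 + u^3 + 11u^2 − 9u − 180) + (15u^3 + 60u^2 + 345u + 900)
  u^4 + u^3 + 11u^2 − 9u − 180 = ((1/15)u − 1/5)(15u^3 + 60u^2 + 345u + 900) + (0)
Last nonzero remainder: 15u^3 + 60u^2 + 345u + 900. Dividing through by 15 gives the monic gcd u^3 + 4u^2 + 23u + 60.
Then lcm(f, g) = f·g / gcd(f, g); expanding and making the result monic gives the answer.

u^6 + 3u^5 + 13u^4 + 13u^3 − 198u^2 − 360u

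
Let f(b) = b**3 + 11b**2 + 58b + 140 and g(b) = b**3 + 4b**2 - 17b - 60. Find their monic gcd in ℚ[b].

Apply the Euclidean algorithm:
  b**3 + 11b**2 + 58b + 140 = (b**3 + 4b**2 - 17b - 60) + (7b**2 + 75b + 200)
  b**3 + 4b**2 - 17b - 60 = ((1/7)b - 47/49)(7b**2 + 75b + 200) + ((1292/49)b + 6460/49)
  7b**2 + 75b + 200 = ((343/1292)b + 490/323)((1292/49)b + 6460/49) + (0)
Last nonzero remainder: (1292/49)b + 6460/49. Dividing through by 1292/49 gives the monic gcd b + 5.

b + 5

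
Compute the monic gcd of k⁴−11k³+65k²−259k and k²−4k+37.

k²−4k+37

Euclidean algorithm in ℚ[k]:
  k⁴−11k³+65k²−259k = (k²−7k)(k²−4k+37) + (0)
The last nonzero remainder k²−4k+37 is already monic.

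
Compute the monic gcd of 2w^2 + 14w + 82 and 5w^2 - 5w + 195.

1

Euclidean algorithm in ℚ[w]:
  2w^2 + 14w + 82 = (2/5)(5w^2 - 5w + 195) + (16w + 4)
  5w^2 - 5w + 195 = ((5/16)w - 25/64)(16w + 4) + (3145/16)
  16w + 4 = ((256/3145)w + 64/3145)(3145/16) + (0)
The last nonzero remainder is the constant 3145/16, so the polynomials are coprime and gcd = 1.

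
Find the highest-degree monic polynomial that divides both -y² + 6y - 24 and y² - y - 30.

1

Repeated division with remainder:
  -y² + 6y - 24 = (-1)(y² - y - 30) + (5y - 54)
  y² - y - 30 = ((1/5)y + 49/25)(5y - 54) + (1896/25)
  5y - 54 = ((125/1896)y - 225/316)(1896/25) + (0)
The last nonzero remainder is the constant 1896/25, so the polynomials are coprime and gcd = 1.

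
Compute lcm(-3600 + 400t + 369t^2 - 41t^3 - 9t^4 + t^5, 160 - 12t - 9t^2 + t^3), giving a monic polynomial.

28800 - 6800t - 2552t^2 + 697t^3 + 31t^4 - 17t^5 + t^6

Euclidean algorithm in ℚ[t]:
  t^5 - 9t^4 - 41t^3 + 369t^2 + 400t - 3600 = (t^2 - 29)(t^3 - 9t^2 - 12t + 160) + (-52t^2 + 52t + 1040)
  t^3 - 9t^2 - 12t + 160 = (-(1/52)t + 2/13)(-52t^2 + 52t + 1040) + (0)
Last nonzero remainder: -52t^2 + 52t + 1040. Dividing through by -52 gives the monic gcd t^2 - t - 20.
Then lcm(f, g) = f·g / gcd(f, g); expanding and making the result monic gives the answer.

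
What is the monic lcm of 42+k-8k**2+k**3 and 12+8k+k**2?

252+48k-47k**2-2k**3+k**4

Repeated division with remainder:
  k**3-8k**2+k+42 = (k-16)(k**2+8k+12) + (117k+234)
  k**2+8k+12 = ((1/117)k+2/39)(117k+234) + (0)
Last nonzero remainder: 117k+234. Dividing through by 117 gives the monic gcd k+2.
Then lcm(f, g) = f·g / gcd(f, g); expanding and making the result monic gives the answer.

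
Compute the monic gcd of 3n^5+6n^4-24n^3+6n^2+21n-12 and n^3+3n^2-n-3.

n^2-1

By polynomial division,
  3n^5+6n^4-24n^3+6n^2+21n-12 = (3n^2-3n-12)(n^3+3n^2-n-3) + (48n^2-48)
  n^3+3n^2-n-3 = ((1/48)n+1/16)(48n^2-48) + (0)
Last nonzero remainder: 48n^2-48. Dividing through by 48 gives the monic gcd n^2-1.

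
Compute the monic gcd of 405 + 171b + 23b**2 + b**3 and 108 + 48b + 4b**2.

Euclidean algorithm in ℚ[b]:
  b**3 + 23b**2 + 171b + 405 = ((1/4)b + 11/4)(4b**2 + 48b + 108) + (12b + 108)
  4b**2 + 48b + 108 = ((1/3)b + 1)(12b + 108) + (0)
Last nonzero remainder: 12b + 108. Dividing through by 12 gives the monic gcd b + 9.

9 + b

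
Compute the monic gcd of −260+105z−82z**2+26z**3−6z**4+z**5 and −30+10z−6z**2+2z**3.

5+z**2

Euclidean algorithm in ℚ[z]:
  z**5−6z**4+26z**3−82z**2+105z−260 = ((1/2)z**2−(3/2)z+6)(2z**3−6z**2+10z−30) + (−16z**2−80)
  2z**3−6z**2+10z−30 = (−(1/8)z+3/8)(−16z**2−80) + (0)
Last nonzero remainder: −16z**2−80. Dividing through by −16 gives the monic gcd z**2+5.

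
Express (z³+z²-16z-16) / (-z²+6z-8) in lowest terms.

(-z²-5z-4)/(z-2)

Apply the Euclidean algorithm:
  z³+z²-16z-16 = (-z-7)(-z²+6z-8) + (18z-72)
  -z²+6z-8 = (-(1/18)z+1/9)(18z-72) + (0)
Last nonzero remainder: 18z-72. Dividing through by 18 gives the monic gcd z-4.
Cancel z-4 from numerator and denominator to get the reduced form.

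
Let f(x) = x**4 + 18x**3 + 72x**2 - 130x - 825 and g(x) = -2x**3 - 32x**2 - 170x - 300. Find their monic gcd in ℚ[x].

Euclidean algorithm in ℚ[x]:
  x**4 + 18x**3 + 72x**2 - 130x - 825 = (-(1/2)x - 1)(-2x**3 - 32x**2 - 170x - 300) + (-45x**2 - 450x - 1125)
  -2x**3 - 32x**2 - 170x - 300 = ((2/45)x + 4/15)(-45x**2 - 450x - 1125) + (0)
Last nonzero remainder: -45x**2 - 450x - 1125. Dividing through by -45 gives the monic gcd x**2 + 10x + 25.

x**2 + 10x + 25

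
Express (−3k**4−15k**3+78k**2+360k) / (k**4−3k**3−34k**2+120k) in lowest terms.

Repeated division with remainder:
  −3k**4−15k**3+78k**2+360k = (−3)(k**4−3k**3−34k**2+120k) + (−24k**3−24k**2+720k)
  k**4−3k**3−34k**2+120k = (−(1/24)k+1/6)(−24k**3−24k**2+720k) + (0)
Last nonzero remainder: −24k**3−24k**2+720k. Dividing through by −24 gives the monic gcd k**3+k**2−30k.
Cancel k**3+k**2−30k from numerator and denominator to get the reduced form.

(−3k−12)/(k−4)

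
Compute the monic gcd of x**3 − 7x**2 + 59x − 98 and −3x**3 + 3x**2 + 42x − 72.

By polynomial division,
  x**3 − 7x**2 + 59x − 98 = (−1/3)(−3x**3 + 3x**2 + 42x − 72) + (−6x**2 + 73x − 122)
  −3x**3 + 3x**2 + 42x − 72 = ((1/2)x + 67/12)(−6x**2 + 73x − 122) + (−(3655/12)x + 3655/6)
  −6x**2 + 73x − 122 = ((72/3655)x − 732/3655)(−(3655/12)x + 3655/6) + (0)
Last nonzero remainder: −(3655/12)x + 3655/6. Dividing through by −3655/12 gives the monic gcd x − 2.

x − 2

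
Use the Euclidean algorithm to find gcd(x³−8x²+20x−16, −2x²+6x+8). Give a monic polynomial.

Euclidean algorithm in ℚ[x]:
  x³−8x²+20x−16 = (−(1/2)x+5/2)(−2x²+6x+8) + (9x−36)
  −2x²+6x+8 = (−(2/9)x−2/9)(9x−36) + (0)
Last nonzero remainder: 9x−36. Dividing through by 9 gives the monic gcd x−4.

x−4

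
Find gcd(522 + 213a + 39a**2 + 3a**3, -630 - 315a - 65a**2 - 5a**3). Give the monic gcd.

6 + a

Repeated division with remainder:
  3a**3 + 39a**2 + 213a + 522 = (-3/5)(-5a**3 - 65a**2 - 315a - 630) + (24a + 144)
  -5a**3 - 65a**2 - 315a - 630 = (-(5/24)a**2 - (35/24)a - 35/8)(24a + 144) + (0)
Last nonzero remainder: 24a + 144. Dividing through by 24 gives the monic gcd a + 6.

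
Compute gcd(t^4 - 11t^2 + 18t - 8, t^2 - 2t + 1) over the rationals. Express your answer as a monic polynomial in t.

t^2 - 2t + 1

Euclidean algorithm in ℚ[t]:
  t^4 - 11t^2 + 18t - 8 = (t^2 + 2t - 8)(t^2 - 2t + 1) + (0)
The last nonzero remainder t^2 - 2t + 1 is already monic.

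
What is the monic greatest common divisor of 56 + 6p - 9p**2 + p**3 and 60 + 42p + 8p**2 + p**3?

2 + p

Repeated division with remainder:
  p**3 - 9p**2 + 6p + 56 = (p**3 + 8p**2 + 42p + 60) + (-17p**2 - 36p - 4)
  p**3 + 8p**2 + 42p + 60 = (-(1/17)p - 100/289)(-17p**2 - 36p - 4) + ((8470/289)p + 16940/289)
  -17p**2 - 36p - 4 = (-(4913/8470)p - 289/4235)((8470/289)p + 16940/289) + (0)
Last nonzero remainder: (8470/289)p + 16940/289. Dividing through by 8470/289 gives the monic gcd p + 2.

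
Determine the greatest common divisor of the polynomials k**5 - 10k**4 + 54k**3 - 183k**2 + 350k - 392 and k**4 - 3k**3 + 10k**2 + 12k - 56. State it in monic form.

Apply the Euclidean algorithm:
  k**5 - 10k**4 + 54k**3 - 183k**2 + 350k - 392 = (k - 7)(k**4 - 3k**3 + 10k**2 + 12k - 56) + (23k**3 - 125k**2 + 490k - 784)
  k**4 - 3k**3 + 10k**2 + 12k - 56 = ((1/23)k + 56/529)(23k**3 - 125k**2 + 490k - 784) + ((1020/529)k**2 - (3060/529)k + 14280/529)
  23k**3 - 125k**2 + 490k - 784 = ((12167/1020)k - 7406/255)((1020/529)k**2 - (3060/529)k + 14280/529) + (0)
Last nonzero remainder: (1020/529)k**2 - (3060/529)k + 14280/529. Dividing through by 1020/529 gives the monic gcd k**2 - 3k + 14.

k**2 - 3k + 14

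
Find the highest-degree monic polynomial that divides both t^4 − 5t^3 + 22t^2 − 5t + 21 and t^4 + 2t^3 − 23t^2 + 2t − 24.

Apply the Euclidean algorithm:
  t^4 − 5t^3 + 22t^2 − 5t + 21 = (t^4 + 2t^3 − 23t^2 + 2t − 24) + (−7t^3 + 45t^2 − 7t + 45)
  t^4 + 2t^3 − 23t^2 + 2t − 24 = (−(1/7)t − 59/49)(−7t^3 + 45t^2 − 7t + 45) + ((1479/49)t^2 + 1479/49)
  −7t^3 + 45t^2 − 7t + 45 = (−(343/1479)t + 735/493)((1479/49)t^2 + 1479/49) + (0)
Last nonzero remainder: (1479/49)t^2 + 1479/49. Dividing through by 1479/49 gives the monic gcd t^2 + 1.

t^2 + 1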